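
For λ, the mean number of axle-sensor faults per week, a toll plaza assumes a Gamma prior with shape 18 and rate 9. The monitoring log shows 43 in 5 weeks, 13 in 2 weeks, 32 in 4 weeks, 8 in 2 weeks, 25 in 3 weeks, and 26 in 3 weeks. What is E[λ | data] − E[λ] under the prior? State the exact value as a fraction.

109/28

Total count: 43 + 13 + 32 + 8 + 25 + 26 = 147.
Total exposure: 5 + 2 + 4 + 2 + 3 + 3 = 19 weeks.
Conjugate update: add total count to the shape and total exposure to the rate, giving Gamma(165, 28).
Posterior mean = 165/28 = 165/28; prior mean = 18/9 = 2. Difference = 165/28 − 2 = 109/28.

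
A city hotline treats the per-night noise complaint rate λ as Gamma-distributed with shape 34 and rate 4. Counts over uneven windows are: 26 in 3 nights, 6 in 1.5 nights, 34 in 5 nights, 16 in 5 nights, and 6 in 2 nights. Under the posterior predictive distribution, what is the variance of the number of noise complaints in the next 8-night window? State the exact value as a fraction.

111264/1681

Total count: 26 + 6 + 34 + 16 + 6 = 88.
Total exposure: 3 + 1.5 + 5 + 5 + 2 = 16.5 nights.
By Gamma–Poisson conjugacy, the posterior is Gamma(α + Σx, β + Σt) = Gamma(34 + 88, 4 + 16.5) = Gamma(122, 41/2).
The posterior predictive for a window of length T is Negative Binomial with variance T·α'·(β'+T)/β'² = 8·122·(57/2)/(1681/4) = 111264/1681.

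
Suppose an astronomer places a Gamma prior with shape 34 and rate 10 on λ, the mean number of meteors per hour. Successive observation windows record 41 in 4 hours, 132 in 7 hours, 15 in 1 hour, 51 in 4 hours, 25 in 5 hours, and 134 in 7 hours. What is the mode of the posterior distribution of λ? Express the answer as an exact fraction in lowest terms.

Total count: 41 + 132 + 15 + 51 + 25 + 134 = 398.
Total exposure: 4 + 7 + 1 + 4 + 5 + 7 = 28 hours.
The Gamma prior is conjugate for the Poisson rate, so λ | data ~ Gamma(34+398, 10+28) = Gamma(432, 38).
Posterior mode = (α'−1)/β' = 431/38.

431/38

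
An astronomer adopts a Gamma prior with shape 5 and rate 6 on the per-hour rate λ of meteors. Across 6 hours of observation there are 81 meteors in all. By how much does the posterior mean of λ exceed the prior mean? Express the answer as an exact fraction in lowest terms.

19/3

Total count 81 over total exposure 6 hours.
The Gamma prior is conjugate for the Poisson rate, so λ | data ~ Gamma(5+81, 6+6) = Gamma(86, 12).
Posterior mean = 86/12 = 43/6; prior mean = 5/6 = 5/6. Difference = 43/6 − 5/6 = 19/3.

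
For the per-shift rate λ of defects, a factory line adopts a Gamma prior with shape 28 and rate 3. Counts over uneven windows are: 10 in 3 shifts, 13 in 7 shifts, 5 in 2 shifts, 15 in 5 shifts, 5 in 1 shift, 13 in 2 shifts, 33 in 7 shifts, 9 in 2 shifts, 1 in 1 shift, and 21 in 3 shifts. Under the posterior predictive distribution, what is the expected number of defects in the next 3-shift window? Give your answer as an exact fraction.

Total count: 10 + 13 + 5 + 15 + 5 + 13 + 33 + 9 + 1 + 21 = 125.
Total exposure: 3 + 7 + 2 + 5 + 1 + 2 + 7 + 2 + 1 + 3 = 33 shifts.
Conjugate update: add total count to the shape and total exposure to the rate, giving Gamma(153, 36).
Predictive mean over a 3-shift window = T·E[λ|data] = 3·153/36 = 51/4.

51/4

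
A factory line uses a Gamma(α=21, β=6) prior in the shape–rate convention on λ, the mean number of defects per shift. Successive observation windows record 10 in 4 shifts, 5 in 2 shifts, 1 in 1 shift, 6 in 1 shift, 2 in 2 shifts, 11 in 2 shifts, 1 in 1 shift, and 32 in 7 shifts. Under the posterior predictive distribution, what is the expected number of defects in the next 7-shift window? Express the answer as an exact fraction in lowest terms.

623/26

Total count: 10 + 5 + 1 + 6 + 2 + 11 + 1 + 32 = 68.
Total exposure: 4 + 2 + 1 + 1 + 2 + 2 + 1 + 7 = 20 shifts.
Gamma(α, β) with Poisson data over total exposure Σt gives posterior Gamma(α+Σx, β+Σt) = Gamma(89, 26).
Predictive mean over a 7-shift window = T·E[λ|data] = 7·89/26 = 623/26.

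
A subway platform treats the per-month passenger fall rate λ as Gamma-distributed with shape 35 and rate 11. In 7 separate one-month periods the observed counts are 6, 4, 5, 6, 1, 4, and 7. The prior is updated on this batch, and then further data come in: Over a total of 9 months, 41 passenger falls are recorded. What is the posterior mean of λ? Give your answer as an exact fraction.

Total count: 6 + 4 + 5 + 6 + 1 + 4 + 7 = 33.
Total exposure: 7 months.
After the first batch: Gamma(35 + 33, 11 + 7) = Gamma(68, 18).
Total count 41 over total exposure 9 months.
After the second batch: Gamma(68 + 41, 18 + 9) = Gamma(109, 27).
Posterior mean = α'/β' = 109/27.

109/27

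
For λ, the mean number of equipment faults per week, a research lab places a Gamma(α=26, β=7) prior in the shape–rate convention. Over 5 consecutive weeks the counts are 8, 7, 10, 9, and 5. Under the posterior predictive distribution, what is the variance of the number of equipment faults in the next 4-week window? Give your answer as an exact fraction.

Total count: 8 + 7 + 10 + 9 + 5 = 39.
Total exposure: 5 weeks.
The Gamma prior is conjugate for the Poisson rate, so λ | data ~ Gamma(26+39, 7+5) = Gamma(65, 12).
The posterior predictive for a window of length T is Negative Binomial with variance T·α'·(β'+T)/β'² = 4·65·16/144 = 260/9.

260/9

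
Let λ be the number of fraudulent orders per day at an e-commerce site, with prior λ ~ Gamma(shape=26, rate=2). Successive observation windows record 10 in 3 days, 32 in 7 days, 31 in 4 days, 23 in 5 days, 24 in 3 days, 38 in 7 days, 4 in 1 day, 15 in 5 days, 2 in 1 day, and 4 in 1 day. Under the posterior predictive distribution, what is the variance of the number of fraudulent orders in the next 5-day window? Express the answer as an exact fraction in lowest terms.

Total count: 10 + 32 + 31 + 23 + 24 + 38 + 4 + 15 + 2 + 4 = 183.
Total exposure: 3 + 7 + 4 + 5 + 3 + 7 + 1 + 5 + 1 + 1 = 37 days.
Gamma(α, β) with Poisson data over total exposure Σt gives posterior Gamma(α+Σx, β+Σt) = Gamma(209, 39).
The posterior predictive for a window of length T is Negative Binomial with variance T·α'·(β'+T)/β'² = 5·209·44/1521 = 45980/1521.

45980/1521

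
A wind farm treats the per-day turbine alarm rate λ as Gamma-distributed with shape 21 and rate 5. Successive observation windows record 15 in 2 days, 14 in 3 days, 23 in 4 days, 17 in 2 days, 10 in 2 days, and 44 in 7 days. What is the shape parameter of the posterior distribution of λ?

Total count: 15 + 14 + 23 + 17 + 10 + 44 = 123.
Total exposure: 2 + 3 + 4 + 2 + 2 + 7 = 20 days.
By Gamma–Poisson conjugacy, the posterior is Gamma(α + Σx, β + Σt) = Gamma(21 + 123, 5 + 20) = Gamma(144, 25).

144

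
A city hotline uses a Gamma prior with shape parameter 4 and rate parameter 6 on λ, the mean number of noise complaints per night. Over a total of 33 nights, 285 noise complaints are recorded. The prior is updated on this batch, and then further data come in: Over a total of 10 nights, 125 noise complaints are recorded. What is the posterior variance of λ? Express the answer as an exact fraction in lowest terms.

414/2401

Total count 285 over total exposure 33 nights.
After the first batch: Gamma(4 + 285, 6 + 33) = Gamma(289, 39).
Total count 125 over total exposure 10 nights.
After the second batch: Gamma(289 + 125, 39 + 10) = Gamma(414, 49).
Posterior variance = α'/β'² = 414/2401.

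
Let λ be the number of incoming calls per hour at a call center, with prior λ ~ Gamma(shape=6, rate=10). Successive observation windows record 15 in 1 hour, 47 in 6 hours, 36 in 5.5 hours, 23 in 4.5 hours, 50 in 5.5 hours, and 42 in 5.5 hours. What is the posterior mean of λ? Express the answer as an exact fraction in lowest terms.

219/38

Total count: 15 + 47 + 36 + 23 + 50 + 42 = 213.
Total exposure: 1 + 6 + 5.5 + 4.5 + 5.5 + 5.5 = 28 hours.
The Gamma prior is conjugate for the Poisson rate, so λ | data ~ Gamma(6+213, 10+28) = Gamma(219, 38).
Posterior mean = α'/β' = 219/38.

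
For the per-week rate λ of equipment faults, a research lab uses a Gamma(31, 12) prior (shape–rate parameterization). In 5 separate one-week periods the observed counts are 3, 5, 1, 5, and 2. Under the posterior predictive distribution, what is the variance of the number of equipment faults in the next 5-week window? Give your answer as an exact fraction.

5170/289

Total count: 3 + 5 + 1 + 5 + 2 = 16.
Total exposure: 5 weeks.
Conjugate update: add total count to the shape and total exposure to the rate, giving Gamma(47, 17).
The posterior predictive for a window of length T is Negative Binomial with variance T·α'·(β'+T)/β'² = 5·47·22/289 = 5170/289.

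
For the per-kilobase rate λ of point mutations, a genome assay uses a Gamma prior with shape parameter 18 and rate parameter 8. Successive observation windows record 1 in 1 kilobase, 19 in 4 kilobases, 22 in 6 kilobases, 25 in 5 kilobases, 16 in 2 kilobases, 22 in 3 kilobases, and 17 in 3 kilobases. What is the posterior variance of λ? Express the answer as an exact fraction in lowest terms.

35/256

Total count: 1 + 19 + 22 + 25 + 16 + 22 + 17 = 122.
Total exposure: 1 + 4 + 6 + 5 + 2 + 3 + 3 = 24 kilobases.
By Gamma–Poisson conjugacy, the posterior is Gamma(α + Σx, β + Σt) = Gamma(18 + 122, 8 + 24) = Gamma(140, 32).
Posterior variance = α'/β'² = 140/1024 = 35/256.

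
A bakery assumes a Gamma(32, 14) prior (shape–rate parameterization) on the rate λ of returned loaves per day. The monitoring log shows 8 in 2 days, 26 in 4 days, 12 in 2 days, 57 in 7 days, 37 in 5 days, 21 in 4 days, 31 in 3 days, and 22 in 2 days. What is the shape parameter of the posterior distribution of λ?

Total count: 8 + 26 + 12 + 57 + 37 + 21 + 31 + 22 = 214.
Total exposure: 2 + 4 + 2 + 7 + 5 + 4 + 3 + 2 = 29 days.
Posterior: α' = 32 + 214 = 246, β' = 14 + 29 = 43.

246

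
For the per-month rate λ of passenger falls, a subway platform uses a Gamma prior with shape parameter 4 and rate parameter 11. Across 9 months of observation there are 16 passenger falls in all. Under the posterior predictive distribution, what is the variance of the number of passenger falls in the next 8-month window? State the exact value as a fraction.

56/5

Total count 16 over total exposure 9 months.
Conjugate update: add total count to the shape and total exposure to the rate, giving Gamma(20, 20).
The posterior predictive for a window of length T is Negative Binomial with variance T·α'·(β'+T)/β'² = 8·20·28/400 = 56/5.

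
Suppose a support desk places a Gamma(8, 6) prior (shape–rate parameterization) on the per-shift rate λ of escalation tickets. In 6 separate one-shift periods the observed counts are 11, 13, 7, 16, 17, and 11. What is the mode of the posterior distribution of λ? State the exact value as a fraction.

41/6

Total count: 11 + 13 + 7 + 16 + 17 + 11 = 75.
Total exposure: 6 shifts.
By Gamma–Poisson conjugacy, the posterior is Gamma(α + Σx, β + Σt) = Gamma(8 + 75, 6 + 6) = Gamma(83, 12).
Posterior mode = (α'−1)/β' = 82/12 = 41/6.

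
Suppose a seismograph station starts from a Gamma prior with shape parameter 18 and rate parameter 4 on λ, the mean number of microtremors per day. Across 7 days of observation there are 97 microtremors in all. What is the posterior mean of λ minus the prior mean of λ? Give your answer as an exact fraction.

Total count 97 over total exposure 7 days.
By Gamma–Poisson conjugacy, the posterior is Gamma(α + Σx, β + Σt) = Gamma(18 + 97, 4 + 7) = Gamma(115, 11).
Posterior mean = 115/11 = 115/11; prior mean = 18/4 = 9/2. Difference = 115/11 − 9/2 = 131/22.

131/22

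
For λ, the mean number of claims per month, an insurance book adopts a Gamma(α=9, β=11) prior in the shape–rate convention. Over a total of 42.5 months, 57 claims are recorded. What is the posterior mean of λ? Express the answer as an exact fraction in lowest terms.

132/107

Total count 57 over total exposure 42.5 months.
Posterior: α' = 9 + 57 = 66, β' = 11 + 42.5 = 107/2.
Posterior mean = α'/β' = 66/(107/2) = 132/107.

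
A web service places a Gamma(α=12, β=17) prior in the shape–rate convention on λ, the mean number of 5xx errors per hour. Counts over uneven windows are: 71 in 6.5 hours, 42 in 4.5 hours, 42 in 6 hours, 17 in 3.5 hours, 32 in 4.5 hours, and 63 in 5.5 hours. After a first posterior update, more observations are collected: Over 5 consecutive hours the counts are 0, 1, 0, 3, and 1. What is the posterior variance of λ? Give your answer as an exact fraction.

1136/11025

Total count: 71 + 42 + 42 + 17 + 32 + 63 = 267.
Total exposure: 6.5 + 4.5 + 6 + 3.5 + 4.5 + 5.5 = 30.5 hours.
After the first batch: Gamma(12 + 267, 17 + 30.5) = Gamma(279, 95/2).
Total count: 0 + 1 + 0 + 3 + 1 = 5.
Total exposure: 5 hours.
After the second batch: Gamma(279 + 5, 95/2 + 5) = Gamma(284, 105/2).
Posterior variance = α'/β'² = 284/(11025/4) = 1136/11025.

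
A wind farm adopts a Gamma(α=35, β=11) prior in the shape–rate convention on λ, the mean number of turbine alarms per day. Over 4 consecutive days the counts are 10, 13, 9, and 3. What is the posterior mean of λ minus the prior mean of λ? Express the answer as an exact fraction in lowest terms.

49/33

Total count: 10 + 13 + 9 + 3 = 35.
Total exposure: 4 days.
Gamma(α, β) with Poisson data over total exposure Σt gives posterior Gamma(α+Σx, β+Σt) = Gamma(70, 15).
Posterior mean = 70/15 = 14/3; prior mean = 35/11 = 35/11. Difference = 14/3 − 35/11 = 49/33.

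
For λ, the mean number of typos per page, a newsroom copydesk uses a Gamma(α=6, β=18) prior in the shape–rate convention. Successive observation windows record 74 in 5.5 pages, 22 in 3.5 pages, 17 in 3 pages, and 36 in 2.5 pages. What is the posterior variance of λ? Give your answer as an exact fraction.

Total count: 74 + 22 + 17 + 36 = 149.
Total exposure: 5.5 + 3.5 + 3 + 2.5 = 14.5 pages.
Gamma(α, β) with Poisson data over total exposure Σt gives posterior Gamma(α+Σx, β+Σt) = Gamma(155, 65/2).
Posterior variance = α'/β'² = 155/(4225/4) = 124/845.

124/845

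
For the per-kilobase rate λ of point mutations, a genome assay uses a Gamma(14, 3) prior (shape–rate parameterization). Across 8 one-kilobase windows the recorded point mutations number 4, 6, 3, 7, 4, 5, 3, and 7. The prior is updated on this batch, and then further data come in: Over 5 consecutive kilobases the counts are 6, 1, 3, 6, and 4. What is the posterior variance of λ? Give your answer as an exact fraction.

73/256

Total count: 4 + 6 + 3 + 7 + 4 + 5 + 3 + 7 = 39.
Total exposure: 8 kilobases.
After the first batch: Gamma(14 + 39, 3 + 8) = Gamma(53, 11).
Total count: 6 + 1 + 3 + 6 + 4 = 20.
Total exposure: 5 kilobases.
After the second batch: Gamma(53 + 20, 11 + 5) = Gamma(73, 16).
Posterior variance = α'/β'² = 73/256.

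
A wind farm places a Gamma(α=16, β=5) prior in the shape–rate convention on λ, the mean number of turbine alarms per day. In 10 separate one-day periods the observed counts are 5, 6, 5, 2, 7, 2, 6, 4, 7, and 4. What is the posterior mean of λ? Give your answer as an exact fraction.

64/15

Total count: 5 + 6 + 5 + 2 + 7 + 2 + 6 + 4 + 7 + 4 = 48.
Total exposure: 10 days.
Posterior: α' = 16 + 48 = 64, β' = 5 + 10 = 15.
Posterior mean = α'/β' = 64/15.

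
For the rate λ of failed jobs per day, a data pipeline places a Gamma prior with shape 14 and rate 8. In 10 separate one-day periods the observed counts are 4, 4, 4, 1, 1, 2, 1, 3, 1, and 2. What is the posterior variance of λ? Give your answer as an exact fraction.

Total count: 4 + 4 + 4 + 1 + 1 + 2 + 1 + 3 + 1 + 2 = 23.
Total exposure: 10 days.
Posterior: α' = 14 + 23 = 37, β' = 8 + 10 = 18.
Posterior variance = α'/β'² = 37/324.

37/324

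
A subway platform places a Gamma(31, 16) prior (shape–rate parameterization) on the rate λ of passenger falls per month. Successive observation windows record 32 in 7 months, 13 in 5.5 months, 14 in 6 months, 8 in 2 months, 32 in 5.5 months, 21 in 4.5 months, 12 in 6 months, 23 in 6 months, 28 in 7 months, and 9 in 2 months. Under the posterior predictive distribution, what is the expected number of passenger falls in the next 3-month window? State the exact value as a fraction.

446/45

Total count: 32 + 13 + 14 + 8 + 32 + 21 + 12 + 23 + 28 + 9 = 192.
Total exposure: 7 + 5.5 + 6 + 2 + 5.5 + 4.5 + 6 + 6 + 7 + 2 = 51.5 months.
By Gamma–Poisson conjugacy, the posterior is Gamma(α + Σx, β + Σt) = Gamma(31 + 192, 16 + 51.5) = Gamma(223, 135/2).
Predictive mean over a 3-month window = T·E[λ|data] = 3·223/(135/2) = 446/45.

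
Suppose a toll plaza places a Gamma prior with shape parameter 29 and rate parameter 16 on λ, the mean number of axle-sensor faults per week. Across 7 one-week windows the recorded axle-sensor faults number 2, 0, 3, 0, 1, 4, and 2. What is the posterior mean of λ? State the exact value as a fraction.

41/23

Total count: 2 + 0 + 3 + 0 + 1 + 4 + 2 = 12.
Total exposure: 7 weeks.
Gamma(α, β) with Poisson data over total exposure Σt gives posterior Gamma(α+Σx, β+Σt) = Gamma(41, 23).
Posterior mean = α'/β' = 41/23.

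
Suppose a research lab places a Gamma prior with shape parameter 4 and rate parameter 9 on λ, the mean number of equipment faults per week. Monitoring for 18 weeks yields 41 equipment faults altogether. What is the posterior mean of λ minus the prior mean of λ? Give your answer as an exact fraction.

Total count 41 over total exposure 18 weeks.
Gamma(α, β) with Poisson data over total exposure Σt gives posterior Gamma(α+Σx, β+Σt) = Gamma(45, 27).
Posterior mean = 45/27 = 5/3; prior mean = 4/9 = 4/9. Difference = 5/3 − 4/9 = 11/9.

11/9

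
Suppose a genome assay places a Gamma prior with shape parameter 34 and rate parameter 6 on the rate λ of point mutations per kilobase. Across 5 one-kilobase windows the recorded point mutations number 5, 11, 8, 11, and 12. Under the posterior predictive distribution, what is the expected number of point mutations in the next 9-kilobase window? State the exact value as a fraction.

729/11

Total count: 5 + 11 + 8 + 11 + 12 = 47.
Total exposure: 5 kilobases.
Posterior: α' = 34 + 47 = 81, β' = 6 + 5 = 11.
Predictive mean over a 9-kilobase window = T·E[λ|data] = 9·81/11 = 729/11.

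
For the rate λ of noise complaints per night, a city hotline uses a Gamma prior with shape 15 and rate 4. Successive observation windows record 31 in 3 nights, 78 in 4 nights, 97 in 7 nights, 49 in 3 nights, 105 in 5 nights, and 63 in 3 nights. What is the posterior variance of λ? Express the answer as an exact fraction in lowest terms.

438/841

Total count: 31 + 78 + 97 + 49 + 105 + 63 = 423.
Total exposure: 3 + 4 + 7 + 3 + 5 + 3 = 25 nights.
The Gamma prior is conjugate for the Poisson rate, so λ | data ~ Gamma(15+423, 4+25) = Gamma(438, 29).
Posterior variance = α'/β'² = 438/841.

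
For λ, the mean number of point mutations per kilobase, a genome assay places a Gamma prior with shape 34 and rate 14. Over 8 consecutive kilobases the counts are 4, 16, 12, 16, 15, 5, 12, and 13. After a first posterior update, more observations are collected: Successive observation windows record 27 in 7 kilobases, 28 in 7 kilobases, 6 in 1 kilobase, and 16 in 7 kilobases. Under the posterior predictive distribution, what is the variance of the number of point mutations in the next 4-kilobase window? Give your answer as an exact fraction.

2448/121

Total count: 4 + 16 + 12 + 16 + 15 + 5 + 12 + 13 = 93.
Total exposure: 8 kilobases.
After the first batch: Gamma(34 + 93, 14 + 8) = Gamma(127, 22).
Total count: 27 + 28 + 6 + 16 = 77.
Total exposure: 7 + 7 + 1 + 7 = 22 kilobases.
After the second batch: Gamma(127 + 77, 22 + 22) = Gamma(204, 44).
The posterior predictive for a window of length T is Negative Binomial with variance T·α'·(β'+T)/β'² = 4·204·48/1936 = 2448/121.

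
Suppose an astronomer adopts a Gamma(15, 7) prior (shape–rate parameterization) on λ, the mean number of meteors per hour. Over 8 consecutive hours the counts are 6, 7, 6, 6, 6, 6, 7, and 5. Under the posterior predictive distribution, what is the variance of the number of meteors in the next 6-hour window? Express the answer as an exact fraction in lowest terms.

896/25

Total count: 6 + 7 + 6 + 6 + 6 + 6 + 7 + 5 = 49.
Total exposure: 8 hours.
Posterior: α' = 15 + 49 = 64, β' = 7 + 8 = 15.
The posterior predictive for a window of length T is Negative Binomial with variance T·α'·(β'+T)/β'² = 6·64·21/225 = 896/25.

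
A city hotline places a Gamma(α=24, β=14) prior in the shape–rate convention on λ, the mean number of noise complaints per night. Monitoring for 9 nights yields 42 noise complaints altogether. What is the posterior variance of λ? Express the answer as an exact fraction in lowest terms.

66/529

Total count 42 over total exposure 9 nights.
By Gamma–Poisson conjugacy, the posterior is Gamma(α + Σx, β + Σt) = Gamma(24 + 42, 14 + 9) = Gamma(66, 23).
Posterior variance = α'/β'² = 66/529.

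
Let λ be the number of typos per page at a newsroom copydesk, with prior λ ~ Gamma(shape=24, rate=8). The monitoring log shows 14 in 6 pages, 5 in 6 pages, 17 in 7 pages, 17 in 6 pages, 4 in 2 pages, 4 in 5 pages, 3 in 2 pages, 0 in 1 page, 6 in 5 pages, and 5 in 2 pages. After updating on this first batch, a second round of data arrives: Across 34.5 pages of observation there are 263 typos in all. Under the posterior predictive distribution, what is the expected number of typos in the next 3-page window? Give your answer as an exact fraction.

2172/169

Total count: 14 + 5 + 17 + 17 + 4 + 4 + 3 + 0 + 6 + 5 = 75.
Total exposure: 6 + 6 + 7 + 6 + 2 + 5 + 2 + 1 + 5 + 2 = 42 pages.
After the first batch: Gamma(24 + 75, 8 + 42) = Gamma(99, 50).
Total count 263 over total exposure 34.5 pages.
After the second batch: Gamma(99 + 263, 50 + 34.5) = Gamma(362, 169/2).
Predictive mean over a 3-page window = T·E[λ|data] = 3·362/(169/2) = 2172/169.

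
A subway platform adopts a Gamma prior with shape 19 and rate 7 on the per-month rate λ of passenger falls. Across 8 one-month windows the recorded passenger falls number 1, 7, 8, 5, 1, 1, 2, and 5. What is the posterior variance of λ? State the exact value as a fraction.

49/225

Total count: 1 + 7 + 8 + 5 + 1 + 1 + 2 + 5 = 30.
Total exposure: 8 months.
Posterior: α' = 19 + 30 = 49, β' = 7 + 8 = 15.
Posterior variance = α'/β'² = 49/225.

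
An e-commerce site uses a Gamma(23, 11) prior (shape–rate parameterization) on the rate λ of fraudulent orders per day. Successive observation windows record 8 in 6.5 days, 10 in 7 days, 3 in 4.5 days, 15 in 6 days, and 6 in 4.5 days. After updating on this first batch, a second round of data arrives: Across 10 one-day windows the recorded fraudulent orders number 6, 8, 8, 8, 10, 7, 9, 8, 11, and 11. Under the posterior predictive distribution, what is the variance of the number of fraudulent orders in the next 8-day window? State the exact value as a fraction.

Total count: 8 + 10 + 3 + 15 + 6 = 42.
Total exposure: 6.5 + 7 + 4.5 + 6 + 4.5 = 28.5 days.
After the first batch: Gamma(23 + 42, 11 + 28.5) = Gamma(65, 79/2).
Total count: 6 + 8 + 8 + 8 + 10 + 7 + 9 + 8 + 11 + 11 = 86.
Total exposure: 10 days.
After the second batch: Gamma(65 + 86, 79/2 + 10) = Gamma(151, 99/2).
The posterior predictive for a window of length T is Negative Binomial with variance T·α'·(β'+T)/β'² = 8·151·(115/2)/(9801/4) = 277840/9801.

277840/9801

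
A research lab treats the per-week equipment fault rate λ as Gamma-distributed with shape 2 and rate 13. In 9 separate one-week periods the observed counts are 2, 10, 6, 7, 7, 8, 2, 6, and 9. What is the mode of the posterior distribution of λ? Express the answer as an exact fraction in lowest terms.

Total count: 2 + 10 + 6 + 7 + 7 + 8 + 2 + 6 + 9 = 57.
Total exposure: 9 weeks.
The Gamma prior is conjugate for the Poisson rate, so λ | data ~ Gamma(2+57, 13+9) = Gamma(59, 22).
Posterior mode = (α'−1)/β' = 58/22 = 29/11.

29/11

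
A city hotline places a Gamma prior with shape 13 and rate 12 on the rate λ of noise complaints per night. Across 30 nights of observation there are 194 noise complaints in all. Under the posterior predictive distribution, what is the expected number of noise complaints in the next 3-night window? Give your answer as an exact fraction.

Total count 194 over total exposure 30 nights.
The Gamma prior is conjugate for the Poisson rate, so λ | data ~ Gamma(13+194, 12+30) = Gamma(207, 42).
Predictive mean over a 3-night window = T·E[λ|data] = 3·207/42 = 207/14.

207/14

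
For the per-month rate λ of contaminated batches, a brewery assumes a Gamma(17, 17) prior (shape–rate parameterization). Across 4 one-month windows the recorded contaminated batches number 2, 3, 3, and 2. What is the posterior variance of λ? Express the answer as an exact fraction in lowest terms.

Total count: 2 + 3 + 3 + 2 = 10.
Total exposure: 4 months.
The Gamma prior is conjugate for the Poisson rate, so λ | data ~ Gamma(17+10, 17+4) = Gamma(27, 21).
Posterior variance = α'/β'² = 27/441 = 3/49.

3/49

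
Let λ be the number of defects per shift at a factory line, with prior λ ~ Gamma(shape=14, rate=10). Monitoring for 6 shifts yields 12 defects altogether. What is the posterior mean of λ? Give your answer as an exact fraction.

Total count 12 over total exposure 6 shifts.
Posterior: α' = 14 + 12 = 26, β' = 10 + 6 = 16.
Posterior mean = α'/β' = 26/16 = 13/8.

13/8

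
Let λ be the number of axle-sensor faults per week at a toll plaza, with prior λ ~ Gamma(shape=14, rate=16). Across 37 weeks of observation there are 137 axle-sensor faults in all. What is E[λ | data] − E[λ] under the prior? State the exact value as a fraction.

Total count 137 over total exposure 37 weeks.
Posterior: α' = 14 + 137 = 151, β' = 16 + 37 = 53.
Posterior mean = 151/53 = 151/53; prior mean = 14/16 = 7/8. Difference = 151/53 − 7/8 = 837/424.

837/424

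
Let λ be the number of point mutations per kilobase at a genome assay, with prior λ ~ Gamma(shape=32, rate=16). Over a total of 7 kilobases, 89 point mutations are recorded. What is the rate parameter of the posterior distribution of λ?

23

Total count 89 over total exposure 7 kilobases.
Conjugate update: add total count to the shape and total exposure to the rate, giving Gamma(121, 23).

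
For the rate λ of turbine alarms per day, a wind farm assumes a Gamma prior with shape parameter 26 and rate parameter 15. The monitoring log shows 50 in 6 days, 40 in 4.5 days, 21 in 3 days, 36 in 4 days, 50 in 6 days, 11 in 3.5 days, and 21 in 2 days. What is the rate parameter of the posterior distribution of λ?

Total count: 50 + 40 + 21 + 36 + 50 + 11 + 21 = 229.
Total exposure: 6 + 4.5 + 3 + 4 + 6 + 3.5 + 2 = 29 days.
Gamma(α, β) with Poisson data over total exposure Σt gives posterior Gamma(α+Σx, β+Σt) = Gamma(255, 44).

44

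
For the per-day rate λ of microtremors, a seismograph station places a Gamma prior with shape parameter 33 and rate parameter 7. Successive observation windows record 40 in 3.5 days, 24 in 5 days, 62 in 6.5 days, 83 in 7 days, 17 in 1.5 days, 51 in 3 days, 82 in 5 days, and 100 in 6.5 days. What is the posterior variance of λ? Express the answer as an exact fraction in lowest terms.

Total count: 40 + 24 + 62 + 83 + 17 + 51 + 82 + 100 = 459.
Total exposure: 3.5 + 5 + 6.5 + 7 + 1.5 + 3 + 5 + 6.5 = 38 days.
Gamma(α, β) with Poisson data over total exposure Σt gives posterior Gamma(α+Σx, β+Σt) = Gamma(492, 45).
Posterior variance = α'/β'² = 492/2025 = 164/675.

164/675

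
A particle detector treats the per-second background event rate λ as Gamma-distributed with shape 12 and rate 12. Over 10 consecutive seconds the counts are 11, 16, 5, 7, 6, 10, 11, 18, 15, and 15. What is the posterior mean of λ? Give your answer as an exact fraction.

63/11

Total count: 11 + 16 + 5 + 7 + 6 + 10 + 11 + 18 + 15 + 15 = 114.
Total exposure: 10 seconds.
By Gamma–Poisson conjugacy, the posterior is Gamma(α + Σx, β + Σt) = Gamma(12 + 114, 12 + 10) = Gamma(126, 22).
Posterior mean = α'/β' = 126/22 = 63/11.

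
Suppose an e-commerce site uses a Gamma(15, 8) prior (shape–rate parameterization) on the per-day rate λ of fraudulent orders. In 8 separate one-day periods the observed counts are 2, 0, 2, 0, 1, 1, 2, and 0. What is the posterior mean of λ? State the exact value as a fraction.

23/16

Total count: 2 + 0 + 2 + 0 + 1 + 1 + 2 + 0 = 8.
Total exposure: 8 days.
Posterior: α' = 15 + 8 = 23, β' = 8 + 8 = 16.
Posterior mean = α'/β' = 23/16.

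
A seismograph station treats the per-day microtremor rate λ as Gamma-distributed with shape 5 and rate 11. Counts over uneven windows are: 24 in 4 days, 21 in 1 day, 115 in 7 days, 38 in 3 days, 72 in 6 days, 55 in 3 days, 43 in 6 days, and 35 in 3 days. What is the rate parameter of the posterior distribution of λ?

44

Total count: 24 + 21 + 115 + 38 + 72 + 55 + 43 + 35 = 403.
Total exposure: 4 + 1 + 7 + 3 + 6 + 3 + 6 + 3 = 33 days.
Conjugate update: add total count to the shape and total exposure to the rate, giving Gamma(408, 44).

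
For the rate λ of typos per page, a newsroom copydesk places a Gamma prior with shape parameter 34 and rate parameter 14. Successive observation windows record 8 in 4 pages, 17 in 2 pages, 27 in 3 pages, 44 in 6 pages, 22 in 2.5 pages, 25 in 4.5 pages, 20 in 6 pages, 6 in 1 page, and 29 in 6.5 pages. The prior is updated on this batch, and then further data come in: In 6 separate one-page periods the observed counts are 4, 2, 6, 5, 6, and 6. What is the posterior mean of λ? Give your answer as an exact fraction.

Total count: 8 + 17 + 27 + 44 + 22 + 25 + 20 + 6 + 29 = 198.
Total exposure: 4 + 2 + 3 + 6 + 2.5 + 4.5 + 6 + 1 + 6.5 = 35.5 pages.
After the first batch: Gamma(34 + 198, 14 + 35.5) = Gamma(232, 99/2).
Total count: 4 + 2 + 6 + 5 + 6 + 6 = 29.
Total exposure: 6 pages.
After the second batch: Gamma(232 + 29, 99/2 + 6) = Gamma(261, 111/2).
Posterior mean = α'/β' = 261/(111/2) = 174/37.

174/37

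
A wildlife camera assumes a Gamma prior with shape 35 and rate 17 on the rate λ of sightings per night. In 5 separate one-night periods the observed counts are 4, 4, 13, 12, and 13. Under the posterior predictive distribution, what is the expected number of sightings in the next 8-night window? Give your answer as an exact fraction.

324/11

Total count: 4 + 4 + 13 + 12 + 13 = 46.
Total exposure: 5 nights.
Conjugate update: add total count to the shape and total exposure to the rate, giving Gamma(81, 22).
Predictive mean over an 8-night window = T·E[λ|data] = 8·81/22 = 324/11.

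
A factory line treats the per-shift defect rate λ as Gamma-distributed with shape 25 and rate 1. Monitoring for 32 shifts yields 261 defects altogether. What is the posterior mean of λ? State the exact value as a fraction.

26/3

Total count 261 over total exposure 32 shifts.
Conjugate update: add total count to the shape and total exposure to the rate, giving Gamma(286, 33).
Posterior mean = α'/β' = 286/33 = 26/3.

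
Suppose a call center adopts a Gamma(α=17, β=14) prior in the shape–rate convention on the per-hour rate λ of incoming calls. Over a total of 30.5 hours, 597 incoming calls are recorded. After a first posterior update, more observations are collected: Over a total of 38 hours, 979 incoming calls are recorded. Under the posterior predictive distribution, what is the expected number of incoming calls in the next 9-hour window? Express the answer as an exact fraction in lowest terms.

9558/55

Total count 597 over total exposure 30.5 hours.
After the first batch: Gamma(17 + 597, 14 + 30.5) = Gamma(614, 89/2).
Total count 979 over total exposure 38 hours.
After the second batch: Gamma(614 + 979, 89/2 + 38) = Gamma(1593, 165/2).
Predictive mean over a 9-hour window = T·E[λ|data] = 9·1593/(165/2) = 9558/55.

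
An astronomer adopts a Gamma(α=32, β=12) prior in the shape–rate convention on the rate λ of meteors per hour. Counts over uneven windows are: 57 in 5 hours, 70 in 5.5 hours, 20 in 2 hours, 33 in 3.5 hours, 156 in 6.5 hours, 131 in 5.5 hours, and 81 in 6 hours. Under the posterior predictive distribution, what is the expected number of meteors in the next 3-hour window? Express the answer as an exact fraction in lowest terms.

Total count: 57 + 70 + 20 + 33 + 156 + 131 + 81 = 548.
Total exposure: 5 + 5.5 + 2 + 3.5 + 6.5 + 5.5 + 6 = 34 hours.
The Gamma prior is conjugate for the Poisson rate, so λ | data ~ Gamma(32+548, 12+34) = Gamma(580, 46).
Predictive mean over a 3-hour window = T·E[λ|data] = 3·580/46 = 870/23.

870/23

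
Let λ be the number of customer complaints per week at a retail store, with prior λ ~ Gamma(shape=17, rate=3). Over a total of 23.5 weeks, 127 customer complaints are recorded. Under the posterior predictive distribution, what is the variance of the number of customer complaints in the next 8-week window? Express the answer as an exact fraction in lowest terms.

Total count 127 over total exposure 23.5 weeks.
By Gamma–Poisson conjugacy, the posterior is Gamma(α + Σx, β + Σt) = Gamma(17 + 127, 3 + 23.5) = Gamma(144, 53/2).
The posterior predictive for a window of length T is Negative Binomial with variance T·α'·(β'+T)/β'² = 8·144·(69/2)/(2809/4) = 158976/2809.

158976/2809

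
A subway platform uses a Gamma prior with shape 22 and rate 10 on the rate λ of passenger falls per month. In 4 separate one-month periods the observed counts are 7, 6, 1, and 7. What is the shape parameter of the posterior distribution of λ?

Total count: 7 + 6 + 1 + 7 = 21.
Total exposure: 4 months.
Posterior: α' = 22 + 21 = 43, β' = 10 + 4 = 14.

43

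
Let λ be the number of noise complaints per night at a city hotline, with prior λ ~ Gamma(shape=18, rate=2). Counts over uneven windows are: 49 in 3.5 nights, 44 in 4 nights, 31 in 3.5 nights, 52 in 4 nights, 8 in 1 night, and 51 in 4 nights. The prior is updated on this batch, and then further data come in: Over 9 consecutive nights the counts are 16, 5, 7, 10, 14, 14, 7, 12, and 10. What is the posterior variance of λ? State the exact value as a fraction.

348/961

Total count: 49 + 44 + 31 + 52 + 8 + 51 = 235.
Total exposure: 3.5 + 4 + 3.5 + 4 + 1 + 4 = 20 nights.
After the first batch: Gamma(18 + 235, 2 + 20) = Gamma(253, 22).
Total count: 16 + 5 + 7 + 10 + 14 + 14 + 7 + 12 + 10 = 95.
Total exposure: 9 nights.
After the second batch: Gamma(253 + 95, 22 + 9) = Gamma(348, 31).
Posterior variance = α'/β'² = 348/961.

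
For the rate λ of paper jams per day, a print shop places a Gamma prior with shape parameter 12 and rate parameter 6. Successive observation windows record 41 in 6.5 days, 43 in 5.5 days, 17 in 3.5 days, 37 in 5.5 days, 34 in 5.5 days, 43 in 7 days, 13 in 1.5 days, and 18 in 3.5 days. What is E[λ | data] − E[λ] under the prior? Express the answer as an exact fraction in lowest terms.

338/89

Total count: 41 + 43 + 17 + 37 + 34 + 43 + 13 + 18 = 246.
Total exposure: 6.5 + 5.5 + 3.5 + 5.5 + 5.5 + 7 + 1.5 + 3.5 = 38.5 days.
Gamma(α, β) with Poisson data over total exposure Σt gives posterior Gamma(α+Σx, β+Σt) = Gamma(258, 89/2).
Posterior mean = 258/(89/2) = 516/89; prior mean = 12/6 = 2. Difference = 516/89 − 2 = 338/89.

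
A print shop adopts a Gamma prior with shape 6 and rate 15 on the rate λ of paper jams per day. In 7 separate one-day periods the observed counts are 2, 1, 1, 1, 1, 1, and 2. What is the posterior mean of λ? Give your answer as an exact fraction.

15/22

Total count: 2 + 1 + 1 + 1 + 1 + 1 + 2 = 9.
Total exposure: 7 days.
By Gamma–Poisson conjugacy, the posterior is Gamma(α + Σx, β + Σt) = Gamma(6 + 9, 15 + 7) = Gamma(15, 22).
Posterior mean = α'/β' = 15/22.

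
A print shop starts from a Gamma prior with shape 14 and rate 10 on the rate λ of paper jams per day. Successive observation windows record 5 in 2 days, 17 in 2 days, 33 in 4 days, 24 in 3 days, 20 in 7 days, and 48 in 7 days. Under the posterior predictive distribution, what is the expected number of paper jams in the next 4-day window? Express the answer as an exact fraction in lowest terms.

92/5

Total count: 5 + 17 + 33 + 24 + 20 + 48 = 147.
Total exposure: 2 + 2 + 4 + 3 + 7 + 7 = 25 days.
Gamma(α, β) with Poisson data over total exposure Σt gives posterior Gamma(α+Σx, β+Σt) = Gamma(161, 35).
Predictive mean over a 4-day window = T·E[λ|data] = 4·161/35 = 92/5.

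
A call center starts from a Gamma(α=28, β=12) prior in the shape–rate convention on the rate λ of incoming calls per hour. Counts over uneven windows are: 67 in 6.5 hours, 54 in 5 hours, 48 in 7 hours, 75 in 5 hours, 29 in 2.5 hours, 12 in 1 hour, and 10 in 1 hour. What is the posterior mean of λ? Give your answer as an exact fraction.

Total count: 67 + 54 + 48 + 75 + 29 + 12 + 10 = 295.
Total exposure: 6.5 + 5 + 7 + 5 + 2.5 + 1 + 1 = 28 hours.
Gamma(α, β) with Poisson data over total exposure Σt gives posterior Gamma(α+Σx, β+Σt) = Gamma(323, 40).
Posterior mean = α'/β' = 323/40.

323/40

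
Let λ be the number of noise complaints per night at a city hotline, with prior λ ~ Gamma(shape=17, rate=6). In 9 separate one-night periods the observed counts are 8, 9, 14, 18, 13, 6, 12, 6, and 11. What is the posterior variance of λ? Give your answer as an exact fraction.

Total count: 8 + 9 + 14 + 18 + 13 + 6 + 12 + 6 + 11 = 97.
Total exposure: 9 nights.
Posterior: α' = 17 + 97 = 114, β' = 6 + 9 = 15.
Posterior variance = α'/β'² = 114/225 = 38/75.

38/75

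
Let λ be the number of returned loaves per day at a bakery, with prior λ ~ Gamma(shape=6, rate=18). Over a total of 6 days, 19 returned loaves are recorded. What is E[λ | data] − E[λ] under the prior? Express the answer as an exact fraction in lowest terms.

17/24

Total count 19 over total exposure 6 days.
Conjugate update: add total count to the shape and total exposure to the rate, giving Gamma(25, 24).
Posterior mean = 25/24 = 25/24; prior mean = 6/18 = 1/3. Difference = 25/24 − 1/3 = 17/24.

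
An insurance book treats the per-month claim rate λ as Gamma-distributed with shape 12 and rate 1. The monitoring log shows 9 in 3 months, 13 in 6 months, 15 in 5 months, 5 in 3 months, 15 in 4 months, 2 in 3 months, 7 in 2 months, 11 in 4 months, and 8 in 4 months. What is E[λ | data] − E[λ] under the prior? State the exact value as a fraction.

-323/35

Total count: 9 + 13 + 15 + 5 + 15 + 2 + 7 + 11 + 8 = 85.
Total exposure: 3 + 6 + 5 + 3 + 4 + 3 + 2 + 4 + 4 = 34 months.
Posterior: α' = 12 + 85 = 97, β' = 1 + 34 = 35.
Posterior mean = 97/35 = 97/35; prior mean = 12/1 = 12. Difference = 97/35 − 12 = -323/35.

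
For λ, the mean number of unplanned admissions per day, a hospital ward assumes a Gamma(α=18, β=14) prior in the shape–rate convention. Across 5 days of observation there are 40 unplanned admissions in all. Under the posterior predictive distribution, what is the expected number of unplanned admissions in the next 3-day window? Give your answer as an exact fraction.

Total count 40 over total exposure 5 days.
By Gamma–Poisson conjugacy, the posterior is Gamma(α + Σx, β + Σt) = Gamma(18 + 40, 14 + 5) = Gamma(58, 19).
Predictive mean over a 3-day window = T·E[λ|data] = 3·58/19 = 174/19.

174/19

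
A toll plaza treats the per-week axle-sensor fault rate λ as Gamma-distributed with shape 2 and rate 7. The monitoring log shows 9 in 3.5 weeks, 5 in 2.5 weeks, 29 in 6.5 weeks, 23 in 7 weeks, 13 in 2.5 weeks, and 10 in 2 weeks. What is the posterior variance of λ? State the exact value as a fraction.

91/961

Total count: 9 + 5 + 29 + 23 + 13 + 10 = 89.
Total exposure: 3.5 + 2.5 + 6.5 + 7 + 2.5 + 2 = 24 weeks.
By Gamma–Poisson conjugacy, the posterior is Gamma(α + Σx, β + Σt) = Gamma(2 + 89, 7 + 24) = Gamma(91, 31).
Posterior variance = α'/β'² = 91/961.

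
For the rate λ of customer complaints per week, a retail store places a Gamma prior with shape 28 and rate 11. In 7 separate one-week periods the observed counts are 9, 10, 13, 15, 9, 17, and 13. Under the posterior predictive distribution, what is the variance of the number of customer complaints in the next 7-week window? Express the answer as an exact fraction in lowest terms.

Total count: 9 + 10 + 13 + 15 + 9 + 17 + 13 = 86.
Total exposure: 7 weeks.
Posterior: α' = 28 + 86 = 114, β' = 11 + 7 = 18.
The posterior predictive for a window of length T is Negative Binomial with variance T·α'·(β'+T)/β'² = 7·114·25/324 = 3325/54.

3325/54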